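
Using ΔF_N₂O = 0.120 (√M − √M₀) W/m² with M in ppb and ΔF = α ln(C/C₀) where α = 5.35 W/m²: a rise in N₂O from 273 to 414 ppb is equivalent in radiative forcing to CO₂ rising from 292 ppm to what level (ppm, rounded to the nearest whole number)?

N₂O forcing: 0.120 × (√414 − √273) = 0.120 × (20.3470 − 16.5227) = 0.120 × 3.8243 = 0.45892 W/m².
Set 5.35 ln(C/292) = 0.45892: ln(C/292) = 0.45892/5.35 = 0.08578, so C = 292 × e^0.08578 = 292 × 1.08957 = 318.15 ppm.

C ≈ 318 ppm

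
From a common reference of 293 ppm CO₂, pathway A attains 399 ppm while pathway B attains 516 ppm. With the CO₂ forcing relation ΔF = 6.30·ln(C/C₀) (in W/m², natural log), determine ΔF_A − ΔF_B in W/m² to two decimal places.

ΔF_A − ΔF_B = -1.62 W/m²

ΔF_A = 6.30 ln(399/293) = 6.30 × 0.30879 = 1.9454 W/m².
ΔF_B = 6.30 ln(516/293) = 6.30 × 0.56593 = 3.5654 W/m².
Difference: 1.9454 − 3.5654 = -1.6200 W/m².
(Equivalently, ΔF_A − ΔF_B = 6.30 ln(399/516) = 6.30 × -0.25715 = -1.6200 W/m².)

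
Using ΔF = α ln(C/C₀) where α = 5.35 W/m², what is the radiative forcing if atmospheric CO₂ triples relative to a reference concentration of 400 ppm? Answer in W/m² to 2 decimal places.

ΔF = 5.35 × ln(3) = 5.35 × 1.09861 = 5.8776 W/m².

ΔF = 5.88 W/m²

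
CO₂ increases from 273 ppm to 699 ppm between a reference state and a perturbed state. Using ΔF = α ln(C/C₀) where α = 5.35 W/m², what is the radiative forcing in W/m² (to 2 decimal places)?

ΔF = 5.03 W/m²

CO₂: 5.35 × ln(699/273) = 5.35 × ln(2.56044) = 5.35 × 0.94018 = 5.0300 W/m².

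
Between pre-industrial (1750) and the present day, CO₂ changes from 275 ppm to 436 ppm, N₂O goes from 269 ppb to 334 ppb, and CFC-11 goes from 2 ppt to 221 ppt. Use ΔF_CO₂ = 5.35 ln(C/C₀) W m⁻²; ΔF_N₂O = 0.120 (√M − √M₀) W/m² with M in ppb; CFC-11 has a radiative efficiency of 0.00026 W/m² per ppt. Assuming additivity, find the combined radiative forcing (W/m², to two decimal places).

ΔF = 2.75 W/m²

CO₂: 5.35 × ln(436/275) = 5.35 × ln(1.58545) = 5.35 × 0.46087 = 2.4657 W/m².
N₂O: 0.120 × (√334 − √269) = 0.120 × (18.2757 − 16.4012) = 0.120 × 1.8745 = 0.2249 W/m².
CFC-11: ΔF = 0.00026 × (221 − 2) = 0.00026 × 219 = 0.0569 W/m².
Total ΔF = 2.4657 + 0.2249 + 0.0569 = 2.7475 W/m².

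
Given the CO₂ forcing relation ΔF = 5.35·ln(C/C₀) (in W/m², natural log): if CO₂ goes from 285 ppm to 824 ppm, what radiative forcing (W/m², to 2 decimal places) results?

CO₂: 5.35 × ln(824/285) = 5.35 × ln(2.89123) = 5.35 × 1.06168 = 5.6800 W/m².

ΔF = 5.68 W/m²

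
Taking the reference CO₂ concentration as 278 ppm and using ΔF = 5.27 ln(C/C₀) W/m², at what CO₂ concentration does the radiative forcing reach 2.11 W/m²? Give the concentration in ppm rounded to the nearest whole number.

C ≈ 415 ppm

Set 5.27 ln(C/278) = 2.11, so ln(C/278) = 2.11/5.27 = 0.40038.
Then C/278 = e^0.40038 = 1.49239, giving C = 278 × 1.49239 = 414.88 ppm.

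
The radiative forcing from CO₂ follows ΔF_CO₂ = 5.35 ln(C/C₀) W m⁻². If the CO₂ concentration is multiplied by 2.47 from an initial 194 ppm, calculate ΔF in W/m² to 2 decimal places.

ΔF = 5.35 × ln(2.47) = 5.35 × 0.90422 = 4.8376 W/m².

ΔF = 4.84 W/m²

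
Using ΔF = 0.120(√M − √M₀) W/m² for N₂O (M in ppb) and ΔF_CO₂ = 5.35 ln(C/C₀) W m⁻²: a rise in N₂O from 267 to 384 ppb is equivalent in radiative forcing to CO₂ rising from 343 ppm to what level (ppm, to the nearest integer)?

C ≈ 369 ppm

N₂O forcing: 0.120 × (√384 − √267) = 0.120 × (19.5959 − 16.3401) = 0.120 × 3.2558 = 0.39070 W/m².
Set 5.35 ln(C/343) = 0.39070: ln(C/343) = 0.39070/5.35 = 0.07303, so C = 343 × e^0.07303 = 343 × 1.07576 = 368.99 ppm.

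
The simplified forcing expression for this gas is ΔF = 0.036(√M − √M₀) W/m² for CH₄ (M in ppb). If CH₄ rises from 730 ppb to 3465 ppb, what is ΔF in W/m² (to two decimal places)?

CH₄: 0.036 × (√3465 − √730) = 0.036 × (58.8643 − 27.0185) = 0.036 × 31.8458 = 1.1464 W/m².

ΔF = 1.15 W/m²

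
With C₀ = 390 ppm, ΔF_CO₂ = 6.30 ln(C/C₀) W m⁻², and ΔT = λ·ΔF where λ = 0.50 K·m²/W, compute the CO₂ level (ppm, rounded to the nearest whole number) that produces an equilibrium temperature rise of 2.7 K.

C ≈ 919 ppm

Required forcing: ΔF = ΔT/λ = 2.7/0.50 = 5.4000 W/m².
Then ln(C/390) = ΔF/6.30 = 5.4000/6.30 = 0.85714.
So C = 390 × e^0.85714 = 390 × 2.35641 = 919.00 ppm.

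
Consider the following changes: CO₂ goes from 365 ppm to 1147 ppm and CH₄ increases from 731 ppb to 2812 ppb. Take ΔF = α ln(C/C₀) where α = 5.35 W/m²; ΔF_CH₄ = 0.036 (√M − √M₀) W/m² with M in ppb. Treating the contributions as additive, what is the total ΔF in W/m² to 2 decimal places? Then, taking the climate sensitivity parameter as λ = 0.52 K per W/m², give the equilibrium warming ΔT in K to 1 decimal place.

ΔF = 7.06 W/m²; ΔT = 3.7 K

CO₂: 5.35 × ln(1147/365) = 5.35 × ln(3.14247) = 5.35 × 1.14501 = 6.1258 W/m².
CH₄: 0.036 × (√2812 − √731) = 0.036 × (53.0283 − 27.0370) = 0.036 × 25.9913 = 0.9357 W/m².
Total ΔF = 6.1258 + 0.9357 = 7.0615 W/m².
ΔT = λ ΔF = 0.52 × 7.06 = 3.6712 K.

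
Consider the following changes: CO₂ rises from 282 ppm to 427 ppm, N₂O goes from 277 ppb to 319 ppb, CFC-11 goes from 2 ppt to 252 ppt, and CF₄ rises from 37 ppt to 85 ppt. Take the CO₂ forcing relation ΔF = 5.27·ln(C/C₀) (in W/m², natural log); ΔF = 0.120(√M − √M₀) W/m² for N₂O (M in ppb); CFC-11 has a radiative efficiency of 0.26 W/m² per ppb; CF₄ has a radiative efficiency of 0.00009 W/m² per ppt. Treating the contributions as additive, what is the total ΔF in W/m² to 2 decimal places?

CO₂: 5.27 × ln(427/282) = 5.27 × ln(1.51418) = 5.27 × 0.41487 = 2.1864 W/m².
N₂O: 0.120 × (√319 − √277) = 0.120 × (17.8606 − 16.6433) = 0.120 × 1.2173 = 0.1461 W/m².
CFC-11: Δ = 252 − 2 = 250 ppt = 0.250 ppb; ΔF = 0.26 × 0.250 = 0.0650 W/m².
CF₄: ΔF = 0.00009 × (85 − 37) = 0.00009 × 48 = 0.0043 W/m².
Total ΔF = 2.1864 + 0.1461 + 0.0650 + 0.0043 = 2.4018 W/m².

ΔF = 2.40 W/m²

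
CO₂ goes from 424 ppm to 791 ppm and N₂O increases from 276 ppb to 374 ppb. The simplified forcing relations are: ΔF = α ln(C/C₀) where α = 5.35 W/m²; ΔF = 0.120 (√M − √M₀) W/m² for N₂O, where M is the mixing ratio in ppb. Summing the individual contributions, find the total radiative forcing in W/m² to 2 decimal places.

ΔF = 3.66 W/m²

CO₂: 5.35 × ln(791/424) = 5.35 × ln(1.86557) = 5.35 × 0.62357 = 3.3361 W/m².
N₂O: 0.120 × (√374 − √276) = 0.120 × (19.3391 − 16.6132) = 0.120 × 2.7259 = 0.3271 W/m².
Total ΔF = 3.3361 + 0.3271 = 3.6632 W/m².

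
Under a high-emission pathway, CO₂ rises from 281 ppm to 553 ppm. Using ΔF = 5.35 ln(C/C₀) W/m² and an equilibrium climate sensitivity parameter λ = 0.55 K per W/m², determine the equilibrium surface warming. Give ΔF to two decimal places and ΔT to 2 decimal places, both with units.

ΔF = 3.62 W/m²; ΔT = 1.99 K

CO₂: 5.35 × ln(553/281) = 5.35 × ln(1.96797) = 5.35 × 0.67700 = 3.6220 W/m².
ΔT = λ ΔF = 0.55 × 3.62 = 1.9910 K.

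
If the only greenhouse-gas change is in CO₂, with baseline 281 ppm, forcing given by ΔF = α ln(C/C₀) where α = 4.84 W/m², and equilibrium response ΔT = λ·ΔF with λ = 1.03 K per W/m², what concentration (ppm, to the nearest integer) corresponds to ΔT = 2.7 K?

C ≈ 483 ppm

Required forcing: ΔF = ΔT/λ = 2.7/1.03 = 2.6214 W/m².
Then ln(C/281) = ΔF/4.84 = 2.6214/4.84 = 0.54161.
So C = 281 × e^0.54161 = 281 × 1.71877 = 482.97 ppm.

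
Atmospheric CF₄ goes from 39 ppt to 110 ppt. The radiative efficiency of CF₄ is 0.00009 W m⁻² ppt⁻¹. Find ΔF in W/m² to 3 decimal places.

CF₄: ΔF = 0.00009 × (110 − 39) = 0.00009 × 71 = 0.0064 W/m².

ΔF = 0.006 W/m²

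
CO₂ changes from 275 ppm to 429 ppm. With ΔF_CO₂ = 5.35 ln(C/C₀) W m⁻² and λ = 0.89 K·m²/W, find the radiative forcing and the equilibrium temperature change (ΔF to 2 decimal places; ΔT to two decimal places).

ΔF = 2.38 W/m²; ΔT = 2.12 K

CO₂: 5.35 × ln(429/275) = 5.35 × ln(1.56000) = 5.35 × 0.44469 = 2.3791 W/m².
ΔT = λ ΔF = 0.89 × 2.38 = 2.1182 K.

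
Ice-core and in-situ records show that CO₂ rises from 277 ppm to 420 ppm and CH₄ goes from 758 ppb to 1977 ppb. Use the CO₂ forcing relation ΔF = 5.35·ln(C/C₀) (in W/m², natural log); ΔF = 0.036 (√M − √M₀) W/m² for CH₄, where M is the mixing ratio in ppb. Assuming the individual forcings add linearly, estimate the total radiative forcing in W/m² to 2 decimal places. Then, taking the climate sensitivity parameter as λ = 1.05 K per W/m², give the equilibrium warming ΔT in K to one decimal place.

CO₂: 5.35 × ln(420/277) = 5.35 × ln(1.51625) = 5.35 × 0.41624 = 2.2269 W/m².
CH₄: 0.036 × (√1977 − √758) = 0.036 × (44.4635 − 27.5318) = 0.036 × 16.9317 = 0.6095 W/m².
Total ΔF = 2.2269 + 0.6095 = 2.8364 W/m².
ΔT = λ ΔF = 1.05 × 2.84 = 2.9820 K.

ΔF = 2.84 W/m²; ΔT = 3.0 K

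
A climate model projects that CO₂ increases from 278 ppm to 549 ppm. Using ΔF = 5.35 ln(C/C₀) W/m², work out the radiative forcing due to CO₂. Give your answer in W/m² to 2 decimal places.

ΔF = 3.64 W/m²

CO₂ absorption bands are partially saturated, so forcing scales with the logarithm of the concentration ratio.
CO₂: 5.35 × ln(549/278) = 5.35 × ln(1.97482) = 5.35 × 0.68048 = 3.6406 W/m².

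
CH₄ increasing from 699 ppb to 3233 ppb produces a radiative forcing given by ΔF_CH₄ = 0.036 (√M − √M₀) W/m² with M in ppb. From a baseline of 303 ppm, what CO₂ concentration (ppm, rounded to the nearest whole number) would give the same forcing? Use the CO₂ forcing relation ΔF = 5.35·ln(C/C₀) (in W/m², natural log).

C ≈ 372 ppm

CH₄ forcing: 0.036 × (√3233 − √699) = 0.036 × (56.8595 − 26.4386) = 0.036 × 30.4209 = 1.09515 W/m².
Set 5.35 ln(C/303) = 1.09515: ln(C/303) = 1.09515/5.35 = 0.20470, so C = 303 × e^0.20470 = 303 × 1.22716 = 371.83 ppm.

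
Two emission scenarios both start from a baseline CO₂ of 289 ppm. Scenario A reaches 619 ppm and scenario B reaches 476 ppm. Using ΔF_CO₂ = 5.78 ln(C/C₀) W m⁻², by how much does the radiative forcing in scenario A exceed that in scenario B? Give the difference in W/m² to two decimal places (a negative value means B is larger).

ΔF_A = 5.78 ln(619/289) = 5.78 × 0.76168 = 4.4025 W/m².
ΔF_B = 5.78 ln(476/289) = 5.78 × 0.49899 = 2.8842 W/m².
Difference: 4.4025 − 2.8842 = 1.5183 W/m².

ΔF_A − ΔF_B = 1.52 W/m²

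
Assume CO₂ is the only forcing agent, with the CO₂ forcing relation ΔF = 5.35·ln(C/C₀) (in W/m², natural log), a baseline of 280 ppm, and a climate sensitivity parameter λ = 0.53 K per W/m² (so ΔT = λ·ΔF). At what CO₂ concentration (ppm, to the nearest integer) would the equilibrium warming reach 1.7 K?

C ≈ 510 ppm

Required forcing: ΔF = ΔT/λ = 1.7/0.53 = 3.2075 W/m².
Then ln(C/280) = ΔF/5.35 = 3.2075/5.35 = 0.59953.
So C = 280 × e^0.59953 = 280 × 1.82126 = 509.95 ppm.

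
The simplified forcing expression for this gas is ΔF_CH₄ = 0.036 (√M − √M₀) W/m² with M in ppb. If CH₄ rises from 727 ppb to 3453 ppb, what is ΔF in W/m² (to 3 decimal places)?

CH₄: 0.036 × (√3453 − √727) = 0.036 × (58.7622 − 26.9629) = 0.036 × 31.7993 = 1.1448 W/m².

ΔF = 1.145 W/m²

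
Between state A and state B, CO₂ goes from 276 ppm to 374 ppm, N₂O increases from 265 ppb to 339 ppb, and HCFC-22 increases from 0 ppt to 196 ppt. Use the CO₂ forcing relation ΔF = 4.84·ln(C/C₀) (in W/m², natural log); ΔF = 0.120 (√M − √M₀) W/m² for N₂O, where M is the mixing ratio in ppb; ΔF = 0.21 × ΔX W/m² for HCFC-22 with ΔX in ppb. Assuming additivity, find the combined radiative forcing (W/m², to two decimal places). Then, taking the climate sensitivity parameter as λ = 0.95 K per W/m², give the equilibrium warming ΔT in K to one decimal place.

ΔF = 1.77 W/m²; ΔT = 1.7 K

CO₂: 4.84 × ln(374/276) = 4.84 × ln(1.35507) = 4.84 × 0.30385 = 1.4706 W/m².
N₂O: 0.120 × (√339 − √265) = 0.120 × (18.4120 − 16.2788) = 0.120 × 2.1332 = 0.2560 W/m².
HCFC-22: Δ = 196 − 0 = 196 ppt = 0.196 ppb; ΔF = 0.21 × 0.196 = 0.0412 W/m².
Total ΔF = 1.4706 + 0.2560 + 0.0412 = 1.7678 W/m².
ΔT = λ ΔF = 0.95 × 1.77 = 1.6815 K.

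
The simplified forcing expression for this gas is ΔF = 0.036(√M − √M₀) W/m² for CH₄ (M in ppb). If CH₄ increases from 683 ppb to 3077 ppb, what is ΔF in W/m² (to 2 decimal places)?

ΔF = 1.06 W/m²

CH₄: 0.036 × (√3077 − √683) = 0.036 × (55.4707 − 26.1343) = 0.036 × 29.3364 = 1.0561 W/m².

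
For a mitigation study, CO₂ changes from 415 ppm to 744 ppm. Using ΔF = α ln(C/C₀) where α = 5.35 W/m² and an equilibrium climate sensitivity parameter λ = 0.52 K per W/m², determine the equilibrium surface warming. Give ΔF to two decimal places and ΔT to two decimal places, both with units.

CO₂: 5.35 × ln(744/415) = 5.35 × ln(1.79277) = 5.35 × 0.58376 = 3.1231 W/m².
ΔT = λ ΔF = 0.52 × 3.12 = 1.6224 K.

ΔF = 3.12 W/m²; ΔT = 1.62 K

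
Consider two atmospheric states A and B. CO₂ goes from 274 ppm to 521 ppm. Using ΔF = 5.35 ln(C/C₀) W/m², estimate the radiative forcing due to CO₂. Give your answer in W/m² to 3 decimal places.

ΔF = 3.438 W/m²

CO₂: 5.35 × ln(521/274) = 5.35 × ln(1.90146) = 5.35 × 0.64262 = 3.4380 W/m².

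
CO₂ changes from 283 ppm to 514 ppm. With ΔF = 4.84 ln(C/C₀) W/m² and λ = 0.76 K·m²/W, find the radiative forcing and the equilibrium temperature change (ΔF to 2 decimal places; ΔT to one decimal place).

ΔF = 2.89 W/m²; ΔT = 2.2 K

CO₂: 4.84 × ln(514/283) = 4.84 × ln(1.81625) = 4.84 × 0.59677 = 2.8884 W/m².
ΔT = λ ΔF = 0.76 × 2.89 = 2.1964 K.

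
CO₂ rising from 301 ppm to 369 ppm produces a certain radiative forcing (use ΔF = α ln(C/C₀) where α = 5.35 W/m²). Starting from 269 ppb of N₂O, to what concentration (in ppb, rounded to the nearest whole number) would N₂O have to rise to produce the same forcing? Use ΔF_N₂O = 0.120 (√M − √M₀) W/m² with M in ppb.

CO₂ forcing: 5.35 × ln(369/301) = 5.35 × 0.203686 = 1.08972 W/m².
Set 0.120(√M − √269) = 1.08972: √M = 1.08972/0.120 + √269 = 9.0810 + 16.4012 = 25.4822.
M = (25.4822)² = 649.34 ppb.

M ≈ 649 ppb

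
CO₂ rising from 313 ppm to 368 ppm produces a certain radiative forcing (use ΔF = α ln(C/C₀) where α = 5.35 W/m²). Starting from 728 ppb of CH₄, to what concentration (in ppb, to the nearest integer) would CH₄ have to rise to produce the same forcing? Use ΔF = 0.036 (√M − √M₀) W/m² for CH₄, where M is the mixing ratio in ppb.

CO₂ forcing: 5.35 × ln(368/313) = 5.35 × 0.161880 = 0.86606 W/m².
Set 0.036(√M − √728) = 0.86606: √M = 0.86606/0.036 + √728 = 24.0572 + 26.9815 = 51.0387.
M = (51.0387)² = 2604.95 ppb.

M ≈ 2605 ppb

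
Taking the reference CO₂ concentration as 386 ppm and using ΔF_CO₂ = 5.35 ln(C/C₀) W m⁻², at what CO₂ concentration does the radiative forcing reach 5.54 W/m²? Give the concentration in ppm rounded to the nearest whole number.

C ≈ 1087 ppm

Set 5.35 ln(C/386) = 5.54, so ln(C/386) = 5.54/5.35 = 1.03551.
Then C/386 = e^1.03551 = 2.81654, giving C = 386 × 2.81654 = 1087.18 ppm.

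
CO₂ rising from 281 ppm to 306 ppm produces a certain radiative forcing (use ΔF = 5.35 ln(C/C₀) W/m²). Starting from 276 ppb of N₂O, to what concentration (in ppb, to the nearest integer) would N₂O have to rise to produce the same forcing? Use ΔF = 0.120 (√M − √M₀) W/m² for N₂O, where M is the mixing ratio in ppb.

M ≈ 417 ppb

CO₂ forcing: 5.35 × ln(306/281) = 5.35 × 0.085230 = 0.45598 W/m².
Set 0.120(√M − √276) = 0.45598: √M = 0.45598/0.120 + √276 = 3.7998 + 16.6132 = 20.4130.
M = (20.4130)² = 416.69 ppb.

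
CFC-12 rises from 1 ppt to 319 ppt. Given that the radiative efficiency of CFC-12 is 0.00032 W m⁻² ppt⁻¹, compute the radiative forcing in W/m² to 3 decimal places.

CFC-12: ΔF = 0.00032 × (319 − 1) = 0.00032 × 318 = 0.1018 W/m².

ΔF = 0.102 W/m²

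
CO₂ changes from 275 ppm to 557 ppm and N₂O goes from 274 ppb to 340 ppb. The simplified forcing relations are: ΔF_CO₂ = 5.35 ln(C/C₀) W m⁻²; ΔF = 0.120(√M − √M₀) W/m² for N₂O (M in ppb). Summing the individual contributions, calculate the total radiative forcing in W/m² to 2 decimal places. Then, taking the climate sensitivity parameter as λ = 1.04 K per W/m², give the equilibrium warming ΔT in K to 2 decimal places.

ΔF = 4.00 W/m²; ΔT = 4.16 K

CO₂: 5.35 × ln(557/275) = 5.35 × ln(2.02545) = 5.35 × 0.70579 = 3.7760 W/m².
N₂O: 0.120 × (√340 − √274) = 0.120 × (18.4391 − 16.5529) = 0.120 × 1.8862 = 0.2263 W/m².
Total ΔF = 3.7760 + 0.2263 = 4.0023 W/m².
ΔT = λ ΔF = 1.04 × 4.00 = 4.1600 K.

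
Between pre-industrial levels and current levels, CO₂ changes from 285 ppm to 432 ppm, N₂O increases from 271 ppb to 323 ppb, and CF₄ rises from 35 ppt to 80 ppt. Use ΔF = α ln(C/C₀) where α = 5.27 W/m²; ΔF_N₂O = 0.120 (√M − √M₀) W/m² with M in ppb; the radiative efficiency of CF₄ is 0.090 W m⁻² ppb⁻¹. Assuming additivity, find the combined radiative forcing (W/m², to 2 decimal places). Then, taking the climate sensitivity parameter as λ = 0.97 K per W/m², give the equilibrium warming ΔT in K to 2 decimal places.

ΔF = 2.38 W/m²; ΔT = 2.31 K

CO₂: 5.27 × ln(432/285) = 5.27 × ln(1.51579) = 5.27 × 0.41594 = 2.1920 W/m².
N₂O: 0.120 × (√323 − √271) = 0.120 × (17.9722 − 16.4621) = 0.120 × 1.5101 = 0.1812 W/m².
CF₄: Δ = 80 − 35 = 45 ppt = 0.045 ppb; ΔF = 0.090 × 0.045 = 0.0041 W/m².
Total ΔF = 2.1920 + 0.1812 + 0.0041 = 2.3773 W/m².
ΔT = λ ΔF = 0.97 × 2.38 = 2.3086 K.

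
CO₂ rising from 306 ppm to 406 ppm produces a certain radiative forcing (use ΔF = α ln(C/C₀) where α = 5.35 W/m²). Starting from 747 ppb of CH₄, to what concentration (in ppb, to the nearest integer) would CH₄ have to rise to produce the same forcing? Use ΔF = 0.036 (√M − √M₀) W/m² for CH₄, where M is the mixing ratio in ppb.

M ≈ 4810 ppb

CO₂ forcing: 5.35 × ln(406/306) = 5.35 × 0.282768 = 1.51281 W/m².
Set 0.036(√M − √747) = 1.51281: √M = 1.51281/0.036 + √747 = 42.0225 + 27.3313 = 69.3538.
M = (69.3538)² = 4809.95 ppb.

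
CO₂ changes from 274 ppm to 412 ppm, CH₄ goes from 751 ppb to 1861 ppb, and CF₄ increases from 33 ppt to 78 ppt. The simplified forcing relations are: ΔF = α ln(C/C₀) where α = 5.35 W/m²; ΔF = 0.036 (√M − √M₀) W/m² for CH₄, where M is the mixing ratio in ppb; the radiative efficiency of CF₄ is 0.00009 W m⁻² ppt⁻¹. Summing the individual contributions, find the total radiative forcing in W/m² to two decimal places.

ΔF = 2.75 W/m²

CO₂: 5.35 × ln(412/274) = 5.35 × ln(1.50365) = 5.35 × 0.40790 = 2.1823 W/m².
CH₄: 0.036 × (√1861 − √751) = 0.036 × (43.1393 − 27.4044) = 0.036 × 15.7349 = 0.5665 W/m².
CF₄: ΔF = 0.00009 × (78 − 33) = 0.00009 × 45 = 0.0041 W/m².
Total ΔF = 2.1823 + 0.5665 + 0.0041 = 2.7529 W/m².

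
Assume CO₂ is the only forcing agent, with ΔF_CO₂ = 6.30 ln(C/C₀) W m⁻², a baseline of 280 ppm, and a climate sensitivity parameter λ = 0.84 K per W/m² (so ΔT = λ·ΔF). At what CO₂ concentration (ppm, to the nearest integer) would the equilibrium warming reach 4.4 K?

Required forcing: ΔF = ΔT/λ = 4.4/0.84 = 5.2381 W/m².
Then ln(C/280) = ΔF/6.30 = 5.2381/6.30 = 0.83144.
So C = 280 × e^0.83144 = 280 × 2.29662 = 643.05 ppm.

C ≈ 643 ppm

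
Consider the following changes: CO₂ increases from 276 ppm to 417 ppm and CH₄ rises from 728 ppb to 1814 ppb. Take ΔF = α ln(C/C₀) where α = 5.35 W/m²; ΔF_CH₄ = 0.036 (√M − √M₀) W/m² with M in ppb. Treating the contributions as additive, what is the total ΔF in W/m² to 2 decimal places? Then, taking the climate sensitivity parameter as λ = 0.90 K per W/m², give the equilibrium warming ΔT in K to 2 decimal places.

CO₂: 5.35 × ln(417/276) = 5.35 × ln(1.51087) = 5.35 × 0.41269 = 2.2079 W/m².
CH₄: 0.036 × (√1814 − √728) = 0.036 × (42.5911 − 26.9815) = 0.036 × 15.6096 = 0.5619 W/m².
Total ΔF = 2.2079 + 0.5619 = 2.7698 W/m².
ΔT = λ ΔF = 0.90 × 2.77 = 2.4930 K.

ΔF = 2.77 W/m²; ΔT = 2.49 K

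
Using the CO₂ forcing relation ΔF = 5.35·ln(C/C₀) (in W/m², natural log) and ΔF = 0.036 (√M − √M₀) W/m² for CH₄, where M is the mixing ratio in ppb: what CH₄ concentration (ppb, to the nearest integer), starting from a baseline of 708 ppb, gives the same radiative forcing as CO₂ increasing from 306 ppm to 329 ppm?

CO₂ forcing: 5.35 × ln(329/306) = 5.35 × 0.072473 = 0.38773 W/m².
Set 0.036(√M − √708) = 0.38773: √M = 0.38773/0.036 + √708 = 10.7703 + 26.6083 = 37.3786.
M = (37.3786)² = 1397.16 ppb.

M ≈ 1397 ppb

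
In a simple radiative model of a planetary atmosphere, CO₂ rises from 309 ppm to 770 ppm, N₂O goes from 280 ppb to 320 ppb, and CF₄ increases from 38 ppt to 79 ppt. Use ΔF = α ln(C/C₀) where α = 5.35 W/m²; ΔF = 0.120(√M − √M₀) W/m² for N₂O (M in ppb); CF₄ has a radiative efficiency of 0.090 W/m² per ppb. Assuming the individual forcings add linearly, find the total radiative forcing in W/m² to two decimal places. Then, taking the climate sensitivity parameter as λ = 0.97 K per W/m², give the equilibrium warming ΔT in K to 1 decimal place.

CO₂: 5.35 × ln(770/309) = 5.35 × ln(2.49191) = 5.35 × 0.91305 = 4.8848 W/m².
N₂O: 0.120 × (√320 − √280) = 0.120 × (17.8885 − 16.7332) = 0.120 × 1.1553 = 0.1386 W/m².
CF₄: Δ = 79 − 38 = 41 ppt = 0.041 ppb; ΔF = 0.090 × 0.041 = 0.0037 W/m².
Total ΔF = 4.8848 + 0.1386 + 0.0037 = 5.0271 W/m².
ΔT = λ ΔF = 0.97 × 5.03 = 4.8791 K.

ΔF = 5.03 W/m²; ΔT = 4.9 K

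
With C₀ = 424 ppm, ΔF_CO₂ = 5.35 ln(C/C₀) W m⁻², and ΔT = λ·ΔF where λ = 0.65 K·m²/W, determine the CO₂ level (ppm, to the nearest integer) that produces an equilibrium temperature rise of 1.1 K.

Required forcing: ΔF = ΔT/λ = 1.1/0.65 = 1.6923 W/m².
Then ln(C/424) = ΔF/5.35 = 1.6923/5.35 = 0.31632.
So C = 424 × e^0.31632 = 424 × 1.37207 = 581.76 ppm.

C ≈ 582 ppm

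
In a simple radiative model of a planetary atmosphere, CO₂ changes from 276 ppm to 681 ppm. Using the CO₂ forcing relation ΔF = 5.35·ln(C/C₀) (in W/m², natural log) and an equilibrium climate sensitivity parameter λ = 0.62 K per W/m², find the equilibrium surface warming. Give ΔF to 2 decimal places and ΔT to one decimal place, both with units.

CO₂: 5.35 × ln(681/276) = 5.35 × ln(2.46739) = 5.35 × 0.90316 = 4.8319 W/m².
ΔT = λ ΔF = 0.62 × 4.83 = 2.9946 K.

ΔF = 4.83 W/m²; ΔT = 3.0 K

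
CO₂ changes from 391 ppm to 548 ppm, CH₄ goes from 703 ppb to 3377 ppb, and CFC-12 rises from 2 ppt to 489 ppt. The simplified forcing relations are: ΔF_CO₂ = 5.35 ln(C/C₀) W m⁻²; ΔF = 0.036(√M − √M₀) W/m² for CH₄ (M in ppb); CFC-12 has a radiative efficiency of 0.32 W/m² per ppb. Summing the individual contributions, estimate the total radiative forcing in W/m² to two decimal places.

ΔF = 3.10 W/m²

CO₂: 5.35 × ln(548/391) = 5.35 × ln(1.40153) = 5.35 × 0.33756 = 1.8059 W/m².
CH₄: 0.036 × (√3377 − √703) = 0.036 × (58.1120 − 26.5141) = 0.036 × 31.5979 = 1.1375 W/m².
CFC-12: Δ = 489 − 2 = 487 ppt = 0.487 ppb; ΔF = 0.32 × 0.487 = 0.1558 W/m².
Total ΔF = 1.8059 + 1.1375 + 0.1558 = 3.0992 W/m².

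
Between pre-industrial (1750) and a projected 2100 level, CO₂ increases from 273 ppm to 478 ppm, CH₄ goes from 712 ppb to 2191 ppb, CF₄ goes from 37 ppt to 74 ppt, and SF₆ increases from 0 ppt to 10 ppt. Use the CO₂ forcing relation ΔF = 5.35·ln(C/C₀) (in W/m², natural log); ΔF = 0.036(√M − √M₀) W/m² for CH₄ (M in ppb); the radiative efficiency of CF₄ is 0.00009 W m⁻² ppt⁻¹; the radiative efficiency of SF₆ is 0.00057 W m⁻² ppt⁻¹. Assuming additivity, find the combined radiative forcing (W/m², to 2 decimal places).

CO₂: 5.35 × ln(478/273) = 5.35 × ln(1.75092) = 5.35 × 0.56014 = 2.9967 W/m².
CH₄: 0.036 × (√2191 − √712) = 0.036 × (46.8081 − 26.6833) = 0.036 × 20.1248 = 0.7245 W/m².
CF₄: ΔF = 0.00009 × (74 − 37) = 0.00009 × 37 = 0.0033 W/m².
SF₆: ΔF = 0.00057 × (10 − 0) = 0.00057 × 10 = 0.0057 W/m².
Total ΔF = 2.9967 + 0.7245 + 0.0033 + 0.0057 = 3.7302 W/m².

ΔF = 3.73 W/m²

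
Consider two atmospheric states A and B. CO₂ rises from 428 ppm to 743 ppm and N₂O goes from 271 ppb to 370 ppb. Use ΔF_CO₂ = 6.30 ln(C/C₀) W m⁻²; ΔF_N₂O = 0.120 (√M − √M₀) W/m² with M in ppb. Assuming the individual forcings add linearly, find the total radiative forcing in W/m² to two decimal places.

CO₂: 6.30 × ln(743/428) = 6.30 × ln(1.73598) = 6.30 × 0.55157 = 3.4749 W/m².
N₂O: 0.120 × (√370 − √271) = 0.120 × (19.2354 − 16.4621) = 0.120 × 2.7733 = 0.3328 W/m².
Total ΔF = 3.4749 + 0.3328 = 3.8077 W/m².

ΔF = 3.81 W/m²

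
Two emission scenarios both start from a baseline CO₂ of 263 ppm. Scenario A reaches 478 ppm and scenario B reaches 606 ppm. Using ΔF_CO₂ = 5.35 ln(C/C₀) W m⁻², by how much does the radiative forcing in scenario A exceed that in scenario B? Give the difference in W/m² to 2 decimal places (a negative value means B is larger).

ΔF_A − ΔF_B = -1.27 W/m²

ΔF_A = 5.35 ln(478/263) = 5.35 × 0.59746 = 3.1964 W/m².
ΔF_B = 5.35 ln(606/263) = 5.35 × 0.83473 = 4.4658 W/m².
Difference: 3.1964 − 4.4658 = -1.2694 W/m².
(Equivalently, ΔF_A − ΔF_B = 5.35 ln(478/606) = 5.35 × -0.23727 = -1.2694 W/m².)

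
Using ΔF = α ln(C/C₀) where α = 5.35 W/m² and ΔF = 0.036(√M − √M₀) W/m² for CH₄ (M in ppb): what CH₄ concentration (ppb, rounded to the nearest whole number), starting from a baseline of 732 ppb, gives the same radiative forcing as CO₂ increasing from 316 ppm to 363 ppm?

CO₂ forcing: 5.35 × ln(363/316) = 5.35 × 0.138661 = 0.74184 W/m².
Set 0.036(√M − √732) = 0.74184: √M = 0.74184/0.036 + √732 = 20.6067 + 27.0555 = 47.6622.
M = (47.6622)² = 2271.69 ppb.

M ≈ 2272 ppb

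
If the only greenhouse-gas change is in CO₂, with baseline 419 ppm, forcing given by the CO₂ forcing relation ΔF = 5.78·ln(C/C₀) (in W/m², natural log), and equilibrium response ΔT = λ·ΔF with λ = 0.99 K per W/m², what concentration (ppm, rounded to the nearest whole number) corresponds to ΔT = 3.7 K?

Required forcing: ΔF = ΔT/λ = 3.7/0.99 = 3.7374 W/m².
Then ln(C/419) = ΔF/5.78 = 3.7374/5.78 = 0.64661.
So C = 419 × e^0.64661 = 419 × 1.90906 = 799.90 ppm.

C ≈ 800 ppm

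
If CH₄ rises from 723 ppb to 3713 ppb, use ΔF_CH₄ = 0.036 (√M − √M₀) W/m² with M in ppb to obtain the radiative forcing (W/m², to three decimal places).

ΔF = 1.226 W/m²

CH₄: 0.036 × (√3713 − √723) = 0.036 × (60.9344 − 26.8887) = 0.036 × 34.0457 = 1.2256 W/m².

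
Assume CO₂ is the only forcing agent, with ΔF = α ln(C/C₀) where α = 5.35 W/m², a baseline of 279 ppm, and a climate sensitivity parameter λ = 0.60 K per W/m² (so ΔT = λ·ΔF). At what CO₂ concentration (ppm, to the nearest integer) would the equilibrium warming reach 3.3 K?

Required forcing: ΔF = ΔT/λ = 3.3/0.60 = 5.5000 W/m².
Then ln(C/279) = ΔF/5.35 = 5.5000/5.35 = 1.02804.
So C = 279 × e^1.02804 = 279 × 2.79558 = 779.97 ppm.

C ≈ 780 ppm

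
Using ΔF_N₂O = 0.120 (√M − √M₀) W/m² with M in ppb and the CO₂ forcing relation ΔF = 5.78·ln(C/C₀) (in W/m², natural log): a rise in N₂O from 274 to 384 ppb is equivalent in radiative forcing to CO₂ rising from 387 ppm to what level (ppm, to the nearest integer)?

N₂O forcing: 0.120 × (√384 − √274) = 0.120 × (19.5959 − 16.5529) = 0.120 × 3.0430 = 0.36516 W/m².
Set 5.78 ln(C/387) = 0.36516: ln(C/387) = 0.36516/5.78 = 0.06318, so C = 387 × e^0.06318 = 387 × 1.06522 = 412.24 ppm.

C ≈ 412 ppm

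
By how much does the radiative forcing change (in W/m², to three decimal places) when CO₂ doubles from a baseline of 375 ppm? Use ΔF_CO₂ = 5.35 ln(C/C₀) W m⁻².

ΔF = 3.708 W/m²

Because the forcing depends only on the ratio C/C₀, the initial concentration does not enter.
ΔF = 5.35 × ln(2) = 5.35 × 0.69315 = 3.7084 W/m².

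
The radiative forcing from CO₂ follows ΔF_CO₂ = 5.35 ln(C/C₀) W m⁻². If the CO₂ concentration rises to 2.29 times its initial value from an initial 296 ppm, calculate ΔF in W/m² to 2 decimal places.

Because the forcing depends only on the ratio C/C₀, the initial concentration does not enter.
ΔF = 5.35 × ln(2.29) = 5.35 × 0.82855 = 4.4327 W/m².

ΔF = 4.43 W/m²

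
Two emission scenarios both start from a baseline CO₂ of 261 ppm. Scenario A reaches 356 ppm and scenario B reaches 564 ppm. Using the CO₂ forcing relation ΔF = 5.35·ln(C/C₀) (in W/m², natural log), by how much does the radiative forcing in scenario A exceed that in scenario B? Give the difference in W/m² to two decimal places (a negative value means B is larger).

ΔF_A = 5.35 ln(356/261) = 5.35 × 0.31041 = 1.6607 W/m².
ΔF_B = 5.35 ln(564/261) = 5.35 × 0.77053 = 4.1223 W/m².
Difference: 1.6607 − 4.1223 = -2.4616 W/m².

ΔF_A − ΔF_B = -2.46 W/m²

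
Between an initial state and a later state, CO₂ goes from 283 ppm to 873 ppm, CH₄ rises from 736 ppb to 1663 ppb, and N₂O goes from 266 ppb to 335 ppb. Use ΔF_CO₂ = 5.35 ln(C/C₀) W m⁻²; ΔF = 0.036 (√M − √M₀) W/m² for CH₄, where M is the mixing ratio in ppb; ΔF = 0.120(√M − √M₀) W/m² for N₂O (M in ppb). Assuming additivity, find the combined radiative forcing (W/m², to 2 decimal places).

ΔF = 6.76 W/m²

CO₂: 5.35 × ln(873/283) = 5.35 × ln(3.08481) = 5.35 × 1.12649 = 6.0267 W/m².
CH₄: 0.036 × (√1663 − √736) = 0.036 × (40.7799 − 27.1293) = 0.036 × 13.6506 = 0.4914 W/m².
N₂O: 0.120 × (√335 − √266) = 0.120 × (18.3030 − 16.3095) = 0.120 × 1.9935 = 0.2392 W/m².
Total ΔF = 6.0267 + 0.4914 + 0.2392 = 6.7573 W/m².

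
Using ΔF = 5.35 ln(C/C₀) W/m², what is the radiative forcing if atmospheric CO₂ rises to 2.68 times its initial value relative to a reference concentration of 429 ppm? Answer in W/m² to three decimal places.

ΔF = 5.274 W/m²

Because the forcing depends only on the ratio C/C₀, the initial concentration does not enter.
ΔF = 5.35 × ln(2.68) = 5.35 × 0.98582 = 5.2741 W/m².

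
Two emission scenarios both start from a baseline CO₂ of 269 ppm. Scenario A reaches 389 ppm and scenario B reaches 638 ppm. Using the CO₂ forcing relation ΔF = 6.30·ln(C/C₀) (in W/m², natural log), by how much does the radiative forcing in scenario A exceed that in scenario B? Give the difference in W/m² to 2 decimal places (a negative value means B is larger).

ΔF_A − ΔF_B = -3.12 W/m²

ΔF_A = 6.30 ln(389/269) = 6.30 × 0.36887 = 2.3239 W/m².
ΔF_B = 6.30 ln(638/269) = 6.30 × 0.86363 = 5.4409 W/m².
Difference: 2.3239 − 5.4409 = -3.1170 W/m².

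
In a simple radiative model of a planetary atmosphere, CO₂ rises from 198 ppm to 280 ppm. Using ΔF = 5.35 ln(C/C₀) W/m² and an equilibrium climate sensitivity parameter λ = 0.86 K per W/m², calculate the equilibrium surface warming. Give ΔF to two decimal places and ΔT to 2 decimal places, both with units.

CO₂: 5.35 × ln(280/198) = 5.35 × ln(1.41414) = 5.35 × 0.34652 = 1.8539 W/m².
ΔT = λ ΔF = 0.86 × 1.85 = 1.5910 K.

ΔF = 1.85 W/m²; ΔT = 1.59 K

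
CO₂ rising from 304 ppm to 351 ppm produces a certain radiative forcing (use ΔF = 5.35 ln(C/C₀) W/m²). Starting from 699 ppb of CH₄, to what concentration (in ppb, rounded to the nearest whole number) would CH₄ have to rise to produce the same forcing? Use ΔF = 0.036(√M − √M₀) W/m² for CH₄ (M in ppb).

M ≈ 2285 ppb

CO₂ forcing: 5.35 × ln(351/304) = 5.35 × 0.143759 = 0.76911 W/m².
Set 0.036(√M − √699) = 0.76911: √M = 0.76911/0.036 + √699 = 21.3642 + 26.4386 = 47.8028.
M = (47.8028)² = 2285.11 ppb.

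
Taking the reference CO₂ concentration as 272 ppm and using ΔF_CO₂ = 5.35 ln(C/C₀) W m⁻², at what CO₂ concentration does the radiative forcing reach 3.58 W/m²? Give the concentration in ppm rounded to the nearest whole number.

C ≈ 531 ppm

Set 5.35 ln(C/272) = 3.58, so ln(C/272) = 3.58/5.35 = 0.66916.
Then C/272 = e^0.66916 = 1.95260, giving C = 272 × 1.95260 = 531.11 ppm.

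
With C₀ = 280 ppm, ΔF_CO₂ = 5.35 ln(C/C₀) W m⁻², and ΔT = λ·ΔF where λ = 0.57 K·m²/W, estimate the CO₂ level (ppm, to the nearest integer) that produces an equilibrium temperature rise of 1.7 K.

C ≈ 489 ppm

Required forcing: ΔF = ΔT/λ = 1.7/0.57 = 2.9825 W/m².
Then ln(C/280) = ΔF/5.35 = 2.9825/5.35 = 0.55748.
So C = 280 × e^0.55748 = 280 × 1.74627 = 488.96 ppm.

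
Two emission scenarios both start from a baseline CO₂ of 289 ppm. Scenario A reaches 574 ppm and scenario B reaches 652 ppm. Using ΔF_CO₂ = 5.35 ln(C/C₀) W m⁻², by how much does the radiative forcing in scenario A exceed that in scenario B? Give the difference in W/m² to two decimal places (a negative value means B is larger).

ΔF_A = 5.35 ln(574/289) = 5.35 × 0.68620 = 3.6712 W/m².
ΔF_B = 5.35 ln(652/289) = 5.35 × 0.81362 = 4.3529 W/m².
Difference: 3.6712 − 4.3529 = -0.6817 W/m².
(Equivalently, ΔF_A − ΔF_B = 5.35 ln(574/652) = 5.35 × -0.12742 = -0.6817 W/m².)

ΔF_A − ΔF_B = -0.68 W/m²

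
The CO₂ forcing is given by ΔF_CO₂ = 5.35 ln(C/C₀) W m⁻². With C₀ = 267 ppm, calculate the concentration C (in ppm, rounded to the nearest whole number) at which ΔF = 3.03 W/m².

C ≈ 470 ppm

Set 5.35 ln(C/267) = 3.03, so ln(C/267) = 3.03/5.35 = 0.56636.
Then C/267 = e^0.56636 = 1.76184, giving C = 267 × 1.76184 = 470.41 ppm.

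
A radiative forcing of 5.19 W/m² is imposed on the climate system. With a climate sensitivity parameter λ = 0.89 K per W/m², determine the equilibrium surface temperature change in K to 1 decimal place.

ΔT = 4.6 K

ΔT = λ ΔF = 0.89 × 5.19 = 4.6191 K.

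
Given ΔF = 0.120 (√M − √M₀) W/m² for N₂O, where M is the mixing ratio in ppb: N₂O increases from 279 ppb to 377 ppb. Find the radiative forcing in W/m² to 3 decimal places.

ΔF = 0.326 W/m²

N₂O: 0.120 × (√377 − √279) = 0.120 × (19.4165 − 16.7033) = 0.120 × 2.7132 = 0.3256 W/m².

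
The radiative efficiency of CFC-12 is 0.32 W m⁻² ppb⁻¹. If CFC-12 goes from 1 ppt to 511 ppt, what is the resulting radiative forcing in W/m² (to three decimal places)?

ΔF = 0.163 W/m²

CFC-12: Δ = 511 − 1 = 510 ppt = 0.510 ppb; ΔF = 0.32 × 0.510 = 0.1632 W/m².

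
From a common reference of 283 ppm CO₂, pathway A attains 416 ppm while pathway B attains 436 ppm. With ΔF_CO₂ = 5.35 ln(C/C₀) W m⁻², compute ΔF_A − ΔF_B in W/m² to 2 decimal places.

ΔF_A − ΔF_B = -0.25 W/m²

ΔF_A = 5.35 ln(416/283) = 5.35 × 0.38524 = 2.0610 W/m².
ΔF_B = 5.35 ln(436/283) = 5.35 × 0.43220 = 2.3123 W/m².
Difference: 2.0610 − 2.3123 = -0.2513 W/m².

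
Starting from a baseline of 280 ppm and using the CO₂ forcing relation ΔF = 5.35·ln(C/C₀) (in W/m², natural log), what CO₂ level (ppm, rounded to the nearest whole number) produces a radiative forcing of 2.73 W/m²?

Set 5.35 ln(C/280) = 2.73, so ln(C/280) = 2.73/5.35 = 0.51028.
Then C/280 = e^0.51028 = 1.66576, giving C = 280 × 1.66576 = 466.41 ppm.

C ≈ 466 ppm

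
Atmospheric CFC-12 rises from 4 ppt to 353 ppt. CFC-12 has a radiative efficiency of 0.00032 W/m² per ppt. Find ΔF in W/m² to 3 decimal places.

CFC-12: ΔF = 0.00032 × (353 − 4) = 0.00032 × 349 = 0.1117 W/m².

ΔF = 0.112 W/m²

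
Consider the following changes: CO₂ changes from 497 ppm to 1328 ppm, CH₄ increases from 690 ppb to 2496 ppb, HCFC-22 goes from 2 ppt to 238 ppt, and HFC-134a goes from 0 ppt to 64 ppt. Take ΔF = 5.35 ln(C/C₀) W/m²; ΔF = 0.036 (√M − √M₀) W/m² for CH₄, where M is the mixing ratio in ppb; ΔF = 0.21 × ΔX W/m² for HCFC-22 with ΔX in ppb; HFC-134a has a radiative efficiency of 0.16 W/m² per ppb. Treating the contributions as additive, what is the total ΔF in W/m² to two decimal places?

ΔF = 6.17 W/m²

CO₂: 5.35 × ln(1328/497) = 5.35 × ln(2.67203) = 5.35 × 0.98284 = 5.2582 W/m².
CH₄: 0.036 × (√2496 − √690) = 0.036 × (49.9600 − 26.2679) = 0.036 × 23.6921 = 0.8529 W/m².
HCFC-22: Δ = 238 − 2 = 236 ppt = 0.236 ppb; ΔF = 0.21 × 0.236 = 0.0496 W/m².
HFC-134a: Δ = 64 − 0 = 64 ppt = 0.064 ppb; ΔF = 0.16 × 0.064 = 0.0102 W/m².
Total ΔF = 5.2582 + 0.8529 + 0.0496 + 0.0102 = 6.1709 W/m².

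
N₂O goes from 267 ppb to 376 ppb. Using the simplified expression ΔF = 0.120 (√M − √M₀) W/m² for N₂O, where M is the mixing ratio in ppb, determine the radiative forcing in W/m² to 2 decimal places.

N₂O: 0.120 × (√376 − √267) = 0.120 × (19.3907 − 16.3401) = 0.120 × 3.0506 = 0.3661 W/m².

ΔF = 0.37 W/m²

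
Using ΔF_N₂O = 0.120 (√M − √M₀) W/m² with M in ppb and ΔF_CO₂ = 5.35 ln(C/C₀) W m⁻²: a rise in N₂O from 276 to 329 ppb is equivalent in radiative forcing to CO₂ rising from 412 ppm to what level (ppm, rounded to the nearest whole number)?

N₂O forcing: 0.120 × (√329 − √276) = 0.120 × (18.1384 − 16.6132) = 0.120 × 1.5252 = 0.18302 W/m².
Set 5.35 ln(C/412) = 0.18302: ln(C/412) = 0.18302/5.35 = 0.03421, so C = 412 × e^0.03421 = 412 × 1.03480 = 426.34 ppm.

C ≈ 426 ppm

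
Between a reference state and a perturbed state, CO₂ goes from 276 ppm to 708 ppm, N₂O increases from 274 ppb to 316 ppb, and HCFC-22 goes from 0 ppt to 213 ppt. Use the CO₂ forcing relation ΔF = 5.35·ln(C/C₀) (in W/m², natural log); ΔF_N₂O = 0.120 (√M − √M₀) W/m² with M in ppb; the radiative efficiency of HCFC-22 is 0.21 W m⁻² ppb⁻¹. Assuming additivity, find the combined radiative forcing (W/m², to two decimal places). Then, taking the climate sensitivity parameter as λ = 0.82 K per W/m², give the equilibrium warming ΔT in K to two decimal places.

CO₂: 5.35 × ln(708/276) = 5.35 × ln(2.56522) = 5.35 × 0.94204 = 5.0399 W/m².
N₂O: 0.120 × (√316 − √274) = 0.120 × (17.7764 − 16.5529) = 0.120 × 1.2235 = 0.1468 W/m².
HCFC-22: Δ = 213 − 0 = 213 ppt = 0.213 ppb; ΔF = 0.21 × 0.213 = 0.0447 W/m².
Total ΔF = 5.0399 + 0.1468 + 0.0447 = 5.2314 W/m².
ΔT = λ ΔF = 0.82 × 5.23 = 4.2886 K.

ΔF = 5.23 W/m²; ΔT = 4.29 K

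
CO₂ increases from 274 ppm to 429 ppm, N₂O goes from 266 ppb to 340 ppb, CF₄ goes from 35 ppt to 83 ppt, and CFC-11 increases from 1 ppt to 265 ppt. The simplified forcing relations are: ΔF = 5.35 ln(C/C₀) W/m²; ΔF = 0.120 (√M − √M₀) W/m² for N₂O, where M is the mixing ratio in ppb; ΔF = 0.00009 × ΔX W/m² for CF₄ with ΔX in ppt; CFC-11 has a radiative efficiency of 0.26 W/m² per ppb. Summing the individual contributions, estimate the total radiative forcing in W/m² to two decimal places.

ΔF = 2.73 W/m²

CO₂: 5.35 × ln(429/274) = 5.35 × ln(1.56569) = 5.35 × 0.44833 = 2.3986 W/m².
N₂O: 0.120 × (√340 − √266) = 0.120 × (18.4391 − 16.3095) = 0.120 × 2.1296 = 0.2556 W/m².
CF₄: ΔF = 0.00009 × (83 − 35) = 0.00009 × 48 = 0.0043 W/m².
CFC-11: Δ = 265 − 1 = 264 ppt = 0.264 ppb; ΔF = 0.26 × 0.264 = 0.0686 W/m².
Total ΔF = 2.3986 + 0.2556 + 0.0043 + 0.0686 = 2.7271 W/m².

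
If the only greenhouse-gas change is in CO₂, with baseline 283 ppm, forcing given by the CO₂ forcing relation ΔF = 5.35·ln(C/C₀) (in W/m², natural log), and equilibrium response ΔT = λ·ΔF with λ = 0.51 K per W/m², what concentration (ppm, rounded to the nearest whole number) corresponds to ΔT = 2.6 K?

Required forcing: ΔF = ΔT/λ = 2.6/0.51 = 5.0980 W/m².
Then ln(C/283) = ΔF/5.35 = 5.0980/5.35 = 0.95290.
So C = 283 × e^0.95290 = 283 × 2.59322 = 733.88 ppm.

C ≈ 734 ppm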